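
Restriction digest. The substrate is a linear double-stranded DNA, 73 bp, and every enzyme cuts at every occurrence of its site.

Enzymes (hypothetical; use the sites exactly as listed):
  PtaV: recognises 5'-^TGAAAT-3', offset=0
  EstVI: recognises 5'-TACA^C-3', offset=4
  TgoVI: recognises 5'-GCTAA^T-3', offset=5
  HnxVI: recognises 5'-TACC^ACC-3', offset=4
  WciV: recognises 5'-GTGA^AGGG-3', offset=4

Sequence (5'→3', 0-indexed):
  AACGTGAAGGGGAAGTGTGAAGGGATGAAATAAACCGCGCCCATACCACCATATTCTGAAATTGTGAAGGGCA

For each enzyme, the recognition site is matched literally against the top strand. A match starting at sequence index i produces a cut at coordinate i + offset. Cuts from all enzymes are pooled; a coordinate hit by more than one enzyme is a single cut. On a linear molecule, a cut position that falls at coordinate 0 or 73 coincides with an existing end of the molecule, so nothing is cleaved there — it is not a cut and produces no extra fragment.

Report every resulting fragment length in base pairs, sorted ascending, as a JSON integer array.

Scan for sites:
  PtaV (TGAAAT, off=0): starts [25, 56] → cuts [25, 56]
  EstVI (TACAC, off=4): no sites
  TgoVI (GCTAAT, off=5): no sites
  HnxVI (TACCACC, off=4): starts [43] → cuts [47]
  WciV (GTGAAGGG, off=4): starts [3, 16, 63] → cuts [7, 20, 67]

Pooled cuts: [7, 20, 25, 47, 56, 67]

Fragment lengths:
  [0,7): 7 bp
  [7,20): 13 bp
  [20,25): 5 bp
  [25,47): 22 bp
  [47,56): 9 bp
  [56,67): 11 bp
  [67,73): 6 bp

[5,6,7,9,11,13,22]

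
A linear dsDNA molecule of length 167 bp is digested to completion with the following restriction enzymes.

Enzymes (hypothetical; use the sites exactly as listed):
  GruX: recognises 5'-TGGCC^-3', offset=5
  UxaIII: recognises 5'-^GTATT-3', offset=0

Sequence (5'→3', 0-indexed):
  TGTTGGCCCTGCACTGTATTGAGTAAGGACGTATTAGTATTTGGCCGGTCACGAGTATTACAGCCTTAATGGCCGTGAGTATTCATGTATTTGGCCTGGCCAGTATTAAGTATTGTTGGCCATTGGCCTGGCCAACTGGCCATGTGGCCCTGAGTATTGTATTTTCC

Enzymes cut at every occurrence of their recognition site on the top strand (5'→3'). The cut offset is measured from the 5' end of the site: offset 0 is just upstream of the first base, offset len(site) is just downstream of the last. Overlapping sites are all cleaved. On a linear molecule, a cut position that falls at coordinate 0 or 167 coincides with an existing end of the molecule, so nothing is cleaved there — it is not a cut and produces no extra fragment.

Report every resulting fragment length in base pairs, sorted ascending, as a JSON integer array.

[1,4,4,5,5,5,6,7,7,7,8,8,8,8,8,9,10,10,12,15,20]

Site scan:
  GruX (TGGCC, off=5): starts [3, 41, 69, 91, 96, 116, 123, 128, 136, 144] → cuts [8, 46, 74, 96, 101, 121, 128, 133, 141, 149]
  UxaIII (GTATT, off=0): starts [15, 30, 36, 54, 78, 86, 102, 109, 153, 158] → cuts [15, 30, 36, 54, 78, 86, 102, 109, 153, 158]

Pooled cuts: [8, 15, 30, 36, 46, 54, 74, 78, 86, 96, 101, 102, 109, 121, 128, 133, 141, 149, 153, 158]

Fragments:
  [0,8): 8 bp
  [8,15): 7 bp
  [15,30): 15 bp
  [30,36): 6 bp
  [36,46): 10 bp
  [46,54): 8 bp
  [54,74): 20 bp
  [74,78): 4 bp
  [78,86): 8 bp
  [86,96): 10 bp
  [96,101): 5 bp
  [101,102): 1 bp
  [102,109): 7 bp
  [109,121): 12 bp
  [121,128): 7 bp
  [128,133): 5 bp
  [133,141): 8 bp
  [141,149): 8 bp
  [149,153): 4 bp
  [153,158): 5 bp
  [158,167): 9 bp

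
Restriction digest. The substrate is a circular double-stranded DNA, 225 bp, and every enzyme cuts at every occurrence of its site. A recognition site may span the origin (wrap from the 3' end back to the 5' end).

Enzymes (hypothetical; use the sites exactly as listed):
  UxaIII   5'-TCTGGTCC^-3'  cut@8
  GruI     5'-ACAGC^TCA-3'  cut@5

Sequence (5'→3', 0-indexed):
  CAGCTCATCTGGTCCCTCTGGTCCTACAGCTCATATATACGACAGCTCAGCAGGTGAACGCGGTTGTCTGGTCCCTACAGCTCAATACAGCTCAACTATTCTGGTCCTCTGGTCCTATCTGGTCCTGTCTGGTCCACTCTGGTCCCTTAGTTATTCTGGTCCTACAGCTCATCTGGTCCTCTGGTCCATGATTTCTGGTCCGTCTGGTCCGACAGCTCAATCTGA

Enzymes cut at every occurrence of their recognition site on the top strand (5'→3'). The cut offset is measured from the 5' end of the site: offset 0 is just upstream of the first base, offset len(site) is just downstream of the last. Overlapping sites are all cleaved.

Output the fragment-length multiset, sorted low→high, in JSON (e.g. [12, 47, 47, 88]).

Per-enzyme occurrences:
  UxaIII (TCTGGTCC, off=8): starts [7, 16, 66, 99, 107, 117, 127, 137, 154, 171, 179, 193, 202] → cuts [15, 24, 74, 107, 115, 125, 135, 145, 162, 179, 187, 201, 210]
  GruI (ACAGCTCA, off=5): starts [25, 41, 76, 86, 163, 211, 224] → cuts [4, 30, 46, 81, 91, 168, 216]

Pooled cuts: [4, 15, 24, 30, 46, 74, 81, 91, 107, 115, 125, 135, 145, 162, 168, 179, 187, 201, 210, 216]

Fragment lengths:
  4→15: 11 bp
  15→24: 9 bp
  24→30: 6 bp
  30→46: 16 bp
  46→74: 28 bp
  74→81: 7 bp
  81→91: 10 bp
  91→107: 16 bp
  107→115: 8 bp
  115→125: 10 bp
  125→135: 10 bp
  135→145: 10 bp
  145→162: 17 bp
  162→168: 6 bp
  168→179: 11 bp
  179→187: 8 bp
  187→201: 14 bp
  201→210: 9 bp
  210→216: 6 bp
  216→4 (wrap): 225-216+4 = 13 bp

[6,6,6,7,8,8,9,9,10,10,10,10,11,11,13,14,16,16,17,28]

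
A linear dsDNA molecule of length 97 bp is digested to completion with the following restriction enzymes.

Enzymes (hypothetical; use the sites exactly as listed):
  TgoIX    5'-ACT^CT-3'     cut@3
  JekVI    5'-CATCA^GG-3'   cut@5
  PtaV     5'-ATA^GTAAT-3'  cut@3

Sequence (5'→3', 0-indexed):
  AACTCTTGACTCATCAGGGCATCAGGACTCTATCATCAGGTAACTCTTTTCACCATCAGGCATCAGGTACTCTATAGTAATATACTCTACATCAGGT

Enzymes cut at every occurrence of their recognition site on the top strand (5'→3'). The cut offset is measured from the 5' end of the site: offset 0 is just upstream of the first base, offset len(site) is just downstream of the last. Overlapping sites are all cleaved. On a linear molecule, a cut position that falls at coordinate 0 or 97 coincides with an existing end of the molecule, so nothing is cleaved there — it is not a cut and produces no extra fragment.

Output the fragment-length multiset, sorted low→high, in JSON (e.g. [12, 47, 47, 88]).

[3,4,5,5,6,7,7,8,8,9,10,12,13]

Site scan:
  TgoIX ACTCT/3: at [1, 26, 42, 68, 83] ⇒ [4, 29, 45, 71, 86]
  JekVI CATCAGG/5: at [11, 19, 33, 53, 60, 89] ⇒ [16, 24, 38, 58, 65, 94]
  PtaV ATAGTAAT/3: at [73] ⇒ [76]

All cut coordinates (distinct, sorted): [4, 16, 24, 29, 38, 45, 58, 65, 71, 76, 86, 94]

Fragments:
  [0,4): 4 bp
  [4,16): 12 bp
  [16,24): 8 bp
  [24,29): 5 bp
  [29,38): 9 bp
  [38,45): 7 bp
  [45,58): 13 bp
  [58,65): 7 bp
  [65,71): 6 bp
  [71,76): 5 bp
  [76,86): 10 bp
  [86,94): 8 bp
  [94,97): 3 bp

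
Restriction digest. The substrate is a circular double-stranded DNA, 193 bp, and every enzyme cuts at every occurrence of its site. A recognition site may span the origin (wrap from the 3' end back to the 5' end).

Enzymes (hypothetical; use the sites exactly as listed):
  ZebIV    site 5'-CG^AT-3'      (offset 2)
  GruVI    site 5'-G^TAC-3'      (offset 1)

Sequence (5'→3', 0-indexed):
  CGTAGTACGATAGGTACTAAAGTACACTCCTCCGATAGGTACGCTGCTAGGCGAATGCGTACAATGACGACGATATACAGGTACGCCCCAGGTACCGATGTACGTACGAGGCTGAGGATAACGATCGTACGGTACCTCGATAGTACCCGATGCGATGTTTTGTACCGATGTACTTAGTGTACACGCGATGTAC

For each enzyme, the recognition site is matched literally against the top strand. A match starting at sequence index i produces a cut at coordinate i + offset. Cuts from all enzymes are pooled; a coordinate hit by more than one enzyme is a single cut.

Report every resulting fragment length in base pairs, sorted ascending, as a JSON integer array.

[3,3,3,4,4,4,4,5,5,5,5,5,5,6,7,8,8,8,8,9,9,11,12,13,19,20]

Scan for sites:
  ZebIV (CGAT, off=2): starts [7, 32, 70, 95, 121, 137, 147, 152, 165, 185] → cuts [9, 34, 72, 97, 123, 139, 149, 154, 167, 187]
  GruVI (GTAC, off=1): starts [4, 13, 21, 38, 58, 80, 91, 99, 103, 126, 131, 142, 161, 169, 178, 189] → cuts [5, 14, 22, 39, 59, 81, 92, 100, 104, 127, 132, 143, 162, 170, 179, 190]

Pooled cuts: [5, 9, 14, 22, 34, 39, 59, 72, 81, 92, 97, 100, 104, 123, 127, 132, 139, 143, 149, 154, 162, 167, 170, 179, 187, 190]

Fragment lengths:
  5→9: 4 bp
  9→14: 5 bp
  14→22: 8 bp
  22→34: 12 bp
  34→39: 5 bp
  39→59: 20 bp
  59→72: 13 bp
  72→81: 9 bp
  81→92: 11 bp
  92→97: 5 bp
  97→100: 3 bp
  100→104: 4 bp
  104→123: 19 bp
  123→127: 4 bp
  127→132: 5 bp
  132→139: 7 bp
  139→143: 4 bp
  143→149: 6 bp
  149→154: 5 bp
  154→162: 8 bp
  162→167: 5 bp
  167→170: 3 bp
  170→179: 9 bp
  179→187: 8 bp
  187→190: 3 bp
  190→5 (wrap): 193-190+5 = 8 bp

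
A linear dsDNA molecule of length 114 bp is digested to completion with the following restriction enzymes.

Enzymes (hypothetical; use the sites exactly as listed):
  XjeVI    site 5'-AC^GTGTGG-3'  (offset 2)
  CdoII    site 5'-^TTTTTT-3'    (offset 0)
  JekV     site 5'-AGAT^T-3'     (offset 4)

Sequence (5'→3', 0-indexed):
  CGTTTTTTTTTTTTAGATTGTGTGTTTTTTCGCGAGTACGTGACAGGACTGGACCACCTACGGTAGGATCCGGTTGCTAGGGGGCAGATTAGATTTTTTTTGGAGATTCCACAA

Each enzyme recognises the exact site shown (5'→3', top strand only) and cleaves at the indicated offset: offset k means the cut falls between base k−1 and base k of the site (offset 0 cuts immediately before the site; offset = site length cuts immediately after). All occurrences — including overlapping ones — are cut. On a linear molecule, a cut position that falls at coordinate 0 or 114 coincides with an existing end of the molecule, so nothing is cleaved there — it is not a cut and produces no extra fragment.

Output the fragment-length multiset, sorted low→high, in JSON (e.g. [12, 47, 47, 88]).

[1,1,1,1,1,1,1,1,2,4,6,7,10,12,65]

Per-enzyme occurrences:
  XjeVI (ACGTGTGG, off=2): no sites
  CdoII (TTTTTT, off=0): starts [2, 3, 4, 5, 6, 7, 8, 24, 93, 94, 95] → cuts [2, 3, 4, 5, 6, 7, 8, 24, 93, 94, 95]
  JekV (AGATT, off=4): starts [14, 85, 90, 103] → cuts [18, 89, 94, 107]

All cut coordinates (distinct, sorted): [2, 3, 4, 5, 6, 7, 8, 18, 24, 89, 93, 94, 95, 107]

Fragments:
  [0,2): 2 bp
  [2,3): 1 bp
  [3,4): 1 bp
  [4,5): 1 bp
  [5,6): 1 bp
  [6,7): 1 bp
  [7,8): 1 bp
  [8,18): 10 bp
  [18,24): 6 bp
  [24,89): 65 bp
  [89,93): 4 bp
  [93,94): 1 bp
  [94,95): 1 bp
  [95,107): 12 bp
  [107,114): 7 bp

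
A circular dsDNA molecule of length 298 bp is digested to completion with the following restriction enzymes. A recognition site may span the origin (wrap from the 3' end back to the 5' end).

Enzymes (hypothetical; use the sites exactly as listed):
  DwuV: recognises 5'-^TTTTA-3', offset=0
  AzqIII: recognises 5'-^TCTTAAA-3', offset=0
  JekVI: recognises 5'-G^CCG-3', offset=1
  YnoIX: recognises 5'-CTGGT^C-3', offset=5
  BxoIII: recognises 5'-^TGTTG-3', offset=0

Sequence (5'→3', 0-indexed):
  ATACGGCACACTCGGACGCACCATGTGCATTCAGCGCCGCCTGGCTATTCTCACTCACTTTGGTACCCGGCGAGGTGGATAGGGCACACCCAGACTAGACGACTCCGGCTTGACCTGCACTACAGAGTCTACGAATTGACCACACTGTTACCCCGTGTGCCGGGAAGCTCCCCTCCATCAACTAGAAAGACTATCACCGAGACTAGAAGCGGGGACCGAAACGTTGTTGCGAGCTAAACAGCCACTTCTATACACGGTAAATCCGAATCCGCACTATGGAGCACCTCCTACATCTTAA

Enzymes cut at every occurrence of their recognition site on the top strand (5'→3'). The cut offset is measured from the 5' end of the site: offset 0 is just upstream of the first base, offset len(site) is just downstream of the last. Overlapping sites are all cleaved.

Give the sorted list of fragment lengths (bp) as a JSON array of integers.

[42,65,68,123]

Scan for sites:
  DwuV (TTTTA, off=0): no sites
  AzqIII (TCTTAAA, off=0): starts [292] → cuts [292]
  JekVI (GCCG, off=1): starts [35, 158] → cuts [36, 159]
  YnoIX (CTGGTC, off=5): no sites
  BxoIII (TGTTG, off=0): starts [224] → cuts [224]

All cut coordinates (distinct, sorted): [36, 159, 224, 292]

Fragment lengths:
  36→159: 123 bp
  159→224: 65 bp
  224→292: 68 bp
  292→36 (wrap): 298-292+36 = 42 bp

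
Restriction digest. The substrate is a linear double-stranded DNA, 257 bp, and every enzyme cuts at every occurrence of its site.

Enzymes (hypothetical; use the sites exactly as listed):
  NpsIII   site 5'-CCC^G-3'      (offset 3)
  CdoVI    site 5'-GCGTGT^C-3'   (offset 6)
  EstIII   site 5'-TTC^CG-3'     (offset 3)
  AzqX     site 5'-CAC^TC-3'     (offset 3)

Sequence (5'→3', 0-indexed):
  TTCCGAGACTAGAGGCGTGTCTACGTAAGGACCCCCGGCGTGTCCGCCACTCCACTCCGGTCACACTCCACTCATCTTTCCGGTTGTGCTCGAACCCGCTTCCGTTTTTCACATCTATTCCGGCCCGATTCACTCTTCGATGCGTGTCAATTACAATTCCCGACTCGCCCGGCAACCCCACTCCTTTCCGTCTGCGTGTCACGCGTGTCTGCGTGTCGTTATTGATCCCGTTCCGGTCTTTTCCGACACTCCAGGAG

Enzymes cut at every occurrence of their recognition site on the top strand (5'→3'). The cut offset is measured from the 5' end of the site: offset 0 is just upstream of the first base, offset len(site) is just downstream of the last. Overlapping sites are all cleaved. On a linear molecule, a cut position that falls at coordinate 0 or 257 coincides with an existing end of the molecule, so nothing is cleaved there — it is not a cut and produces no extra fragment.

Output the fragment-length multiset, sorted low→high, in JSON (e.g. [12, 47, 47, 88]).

Per-enzyme occurrences:
  NpsIII (CCCG, off=3): starts [33, 94, 123, 158, 167, 226] → cuts [36, 97, 126, 161, 170, 229]
  CdoVI (GCGTGTC, off=6): starts [14, 37, 141, 193, 202, 210] → cuts [20, 43, 147, 199, 208, 216]
  EstIII (TTCCG, off=3): starts [0, 77, 99, 117, 185, 230, 240] → cuts [3, 80, 102, 120, 188, 233, 243]
  AzqX (CACTC, off=3): starts [47, 52, 63, 68, 130, 178, 246] → cuts [50, 55, 66, 71, 133, 181, 249]

Pooled cuts: [3, 20, 36, 43, 50, 55, 66, 71, 80, 97, 102, 120, 126, 133, 147, 161, 170, 181, 188, 199, 208, 216, 229, 233, 243, 249]

Fragment lengths:
  [0,3): 3 bp
  [3,20): 17 bp
  [20,36): 16 bp
  [36,43): 7 bp
  [43,50): 7 bp
  [50,55): 5 bp
  [55,66): 11 bp
  [66,71): 5 bp
  [71,80): 9 bp
  [80,97): 17 bp
  [97,102): 5 bp
  [102,120): 18 bp
  [120,126): 6 bp
  [126,133): 7 bp
  [133,147): 14 bp
  [147,161): 14 bp
  [161,170): 9 bp
  [170,181): 11 bp
  [181,188): 7 bp
  [188,199): 11 bp
  [199,208): 9 bp
  [208,216): 8 bp
  [216,229): 13 bp
  [229,233): 4 bp
  [233,243): 10 bp
  [243,249): 6 bp
  [249,257): 8 bp

[3,4,5,5,5,6,6,7,7,7,7,8,8,9,9,9,10,11,11,11,13,14,14,16,17,17,18]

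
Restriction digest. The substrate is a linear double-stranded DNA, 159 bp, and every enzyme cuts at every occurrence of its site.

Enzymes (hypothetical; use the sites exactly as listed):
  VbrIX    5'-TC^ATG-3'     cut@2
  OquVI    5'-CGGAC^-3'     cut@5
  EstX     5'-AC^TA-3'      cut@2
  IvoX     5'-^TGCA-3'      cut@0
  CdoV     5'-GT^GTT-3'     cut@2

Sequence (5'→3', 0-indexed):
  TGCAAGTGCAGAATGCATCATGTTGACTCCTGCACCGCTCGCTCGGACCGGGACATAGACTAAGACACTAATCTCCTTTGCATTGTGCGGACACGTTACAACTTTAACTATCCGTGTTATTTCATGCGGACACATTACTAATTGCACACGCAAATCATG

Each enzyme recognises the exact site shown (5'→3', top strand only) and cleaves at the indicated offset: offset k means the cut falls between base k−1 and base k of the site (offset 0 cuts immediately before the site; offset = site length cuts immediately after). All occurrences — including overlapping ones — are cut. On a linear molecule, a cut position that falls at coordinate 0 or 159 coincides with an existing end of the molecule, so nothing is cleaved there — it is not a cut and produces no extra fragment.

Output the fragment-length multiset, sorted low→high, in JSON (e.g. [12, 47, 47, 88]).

Scan for sites:
  VbrIX (TCATG, off=2): starts [17, 121, 154] → cuts [19, 123, 156]
  OquVI (CGGAC, off=5): starts [43, 87, 126] → cuts [48, 92, 131]
  EstX (ACTA, off=2): starts [58, 66, 106, 136] → cuts [60, 68, 108, 138]
  IvoX (TGCA, off=0): starts [0, 6, 13, 30, 78, 142] → cuts [6, 13, 30, 78, 142] (position 0 is a terminus of the linear molecule — no cut)
  CdoV (GTGTT, off=2): starts [113] → cuts [115]

Pooled cuts: [6, 13, 19, 30, 48, 60, 68, 78, 92, 108, 115, 123, 131, 138, 142, 156]

Fragment lengths:
  [0,6): 6 bp
  [6,13): 7 bp
  [13,19): 6 bp
  [19,30): 11 bp
  [30,48): 18 bp
  [48,60): 12 bp
  [60,68): 8 bp
  [68,78): 10 bp
  [78,92): 14 bp
  [92,108): 16 bp
  [108,115): 7 bp
  [115,123): 8 bp
  [123,131): 8 bp
  [131,138): 7 bp
  [138,142): 4 bp
  [142,156): 14 bp
  [156,159): 3 bp

[3,4,6,6,7,7,7,8,8,8,10,11,12,14,14,16,18]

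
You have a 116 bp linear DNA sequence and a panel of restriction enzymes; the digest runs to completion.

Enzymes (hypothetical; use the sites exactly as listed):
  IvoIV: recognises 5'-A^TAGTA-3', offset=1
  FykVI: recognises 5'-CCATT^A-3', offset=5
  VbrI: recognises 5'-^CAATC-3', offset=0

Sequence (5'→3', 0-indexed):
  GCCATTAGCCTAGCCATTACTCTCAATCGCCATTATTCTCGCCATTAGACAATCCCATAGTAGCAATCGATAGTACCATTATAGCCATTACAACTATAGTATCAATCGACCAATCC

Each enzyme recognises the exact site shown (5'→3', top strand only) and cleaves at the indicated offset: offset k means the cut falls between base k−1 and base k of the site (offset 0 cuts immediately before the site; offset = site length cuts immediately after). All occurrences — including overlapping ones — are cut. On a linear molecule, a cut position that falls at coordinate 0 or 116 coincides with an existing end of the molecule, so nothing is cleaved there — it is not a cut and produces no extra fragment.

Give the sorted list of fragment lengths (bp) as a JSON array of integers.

[3,5,6,6,6,6,7,7,8,8,9,10,11,12,12]

Scan for sites:
  IvoIV ATAGTA/1: at [56, 69, 95] ⇒ [57, 70, 96]
  FykVI CCATTA/5: at [1, 13, 29, 41, 75, 84] ⇒ [6, 18, 34, 46, 80, 89]
  VbrI CAATC/0: at [23, 49, 63, 102, 110] ⇒ [23, 49, 63, 102, 110]

All cut coordinates (distinct, sorted): [6, 18, 23, 34, 46, 49, 57, 63, 70, 80, 89, 96, 102, 110]

Fragments:
  [0,6): 6 bp
  [6,18): 12 bp
  [18,23): 5 bp
  [23,34): 11 bp
  [34,46): 12 bp
  [46,49): 3 bp
  [49,57): 8 bp
  [57,63): 6 bp
  [63,70): 7 bp
  [70,80): 10 bp
  [80,89): 9 bp
  [89,96): 7 bp
  [96,102): 6 bp
  [102,110): 8 bp
  [110,116): 6 bp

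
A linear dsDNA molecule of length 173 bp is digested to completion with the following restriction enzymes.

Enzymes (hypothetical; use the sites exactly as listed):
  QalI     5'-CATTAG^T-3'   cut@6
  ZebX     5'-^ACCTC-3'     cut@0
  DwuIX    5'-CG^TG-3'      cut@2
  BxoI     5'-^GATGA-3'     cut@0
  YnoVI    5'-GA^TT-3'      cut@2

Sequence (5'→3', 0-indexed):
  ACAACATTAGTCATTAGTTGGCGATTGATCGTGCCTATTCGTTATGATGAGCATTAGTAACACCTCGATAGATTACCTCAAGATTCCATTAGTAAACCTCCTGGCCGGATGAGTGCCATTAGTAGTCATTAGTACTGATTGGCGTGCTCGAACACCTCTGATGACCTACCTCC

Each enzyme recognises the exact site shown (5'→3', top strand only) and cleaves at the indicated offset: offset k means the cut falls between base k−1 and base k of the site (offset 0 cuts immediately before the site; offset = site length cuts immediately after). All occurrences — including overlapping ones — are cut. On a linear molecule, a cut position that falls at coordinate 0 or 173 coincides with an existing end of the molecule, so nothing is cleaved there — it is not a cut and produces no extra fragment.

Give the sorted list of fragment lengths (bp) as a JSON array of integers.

Scan for sites:
  QalI (CATTAGT, off=6): starts [4, 11, 51, 86, 116, 126] → cuts [10, 17, 57, 92, 122, 132]
  ZebX (ACCTC, off=0): starts [61, 74, 95, 153, 167] → cuts [61, 74, 95, 153, 167]
  DwuIX (CGTG, off=2): starts [29, 142] → cuts [31, 144]
  BxoI (GATGA, off=0): starts [45, 107, 159] → cuts [45, 107, 159]
  YnoVI (GATT, off=2): starts [22, 70, 81, 136] → cuts [24, 72, 83, 138]

All cut coordinates (distinct, sorted): [10, 17, 24, 31, 45, 57, 61, 72, 74, 83, 92, 95, 107, 122, 132, 138, 144, 153, 159, 167]

Fragment lengths:
  [0,10): 10 bp
  [10,17): 7 bp
  [17,24): 7 bp
  [24,31): 7 bp
  [31,45): 14 bp
  [45,57): 12 bp
  [57,61): 4 bp
  [61,72): 11 bp
  [72,74): 2 bp
  [74,83): 9 bp
  [83,92): 9 bp
  [92,95): 3 bp
  [95,107): 12 bp
  [107,122): 15 bp
  [122,132): 10 bp
  [132,138): 6 bp
  [138,144): 6 bp
  [144,153): 9 bp
  [153,159): 6 bp
  [159,167): 8 bp
  [167,173): 6 bp

[2,3,4,6,6,6,6,7,7,7,8,9,9,9,10,10,11,12,12,14,15]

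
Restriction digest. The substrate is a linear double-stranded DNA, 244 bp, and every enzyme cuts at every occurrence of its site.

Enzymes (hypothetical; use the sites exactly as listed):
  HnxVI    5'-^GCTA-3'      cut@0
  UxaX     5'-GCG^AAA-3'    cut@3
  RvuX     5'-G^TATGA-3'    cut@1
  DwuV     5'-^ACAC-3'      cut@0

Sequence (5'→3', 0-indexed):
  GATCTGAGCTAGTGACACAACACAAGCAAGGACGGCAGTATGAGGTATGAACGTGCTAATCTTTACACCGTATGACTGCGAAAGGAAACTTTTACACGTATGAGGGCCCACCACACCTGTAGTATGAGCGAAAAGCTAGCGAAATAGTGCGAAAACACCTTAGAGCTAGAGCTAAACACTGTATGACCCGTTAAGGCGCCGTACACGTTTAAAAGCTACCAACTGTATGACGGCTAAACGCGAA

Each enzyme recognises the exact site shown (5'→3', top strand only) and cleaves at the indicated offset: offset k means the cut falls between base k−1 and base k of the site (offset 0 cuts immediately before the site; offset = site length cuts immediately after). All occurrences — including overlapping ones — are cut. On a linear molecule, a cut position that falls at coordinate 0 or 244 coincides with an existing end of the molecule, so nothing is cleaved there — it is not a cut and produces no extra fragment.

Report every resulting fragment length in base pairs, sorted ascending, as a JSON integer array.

[3,4,5,5,5,6,6,6,7,7,7,7,7,8,9,10,10,10,10,10,11,12,12,13,14,19,21]

Scan for sites:
  HnxVI (GCTA, off=0): starts [7, 54, 134, 164, 170, 214, 232] → cuts [7, 54, 134, 164, 170, 214, 232]
  UxaX (GCGAAA, off=3): starts [77, 127, 138, 148] → cuts [80, 130, 141, 151]
  RvuX (GTATGA, off=1): starts [37, 44, 69, 97, 121, 180, 224] → cuts [38, 45, 70, 98, 122, 181, 225]
  DwuV (ACAC, off=0): starts [14, 19, 64, 93, 112, 154, 175, 202] → cuts [14, 19, 64, 93, 112, 154, 175, 202]

Pooled cuts: [7, 14, 19, 38, 45, 54, 64, 70, 80, 93, 98, 112, 122, 130, 134, 141, 151, 154, 164, 170, 175, 181, 202, 214, 225, 232]

Fragment lengths:
  [0,7): 7 bp
  [7,14): 7 bp
  [14,19): 5 bp
  [19,38): 19 bp
  [38,45): 7 bp
  [45,54): 9 bp
  [54,64): 10 bp
  [64,70): 6 bp
  [70,80): 10 bp
  [80,93): 13 bp
  [93,98): 5 bp
  [98,112): 14 bp
  [112,122): 10 bp
  [122,130): 8 bp
  [130,134): 4 bp
  [134,141): 7 bp
  [141,151): 10 bp
  [151,154): 3 bp
  [154,164): 10 bp
  [164,170): 6 bp
  [170,175): 5 bp
  [175,181): 6 bp
  [181,202): 21 bp
  [202,214): 12 bp
  [214,225): 11 bp
  [225,232): 7 bp
  [232,244): 12 bp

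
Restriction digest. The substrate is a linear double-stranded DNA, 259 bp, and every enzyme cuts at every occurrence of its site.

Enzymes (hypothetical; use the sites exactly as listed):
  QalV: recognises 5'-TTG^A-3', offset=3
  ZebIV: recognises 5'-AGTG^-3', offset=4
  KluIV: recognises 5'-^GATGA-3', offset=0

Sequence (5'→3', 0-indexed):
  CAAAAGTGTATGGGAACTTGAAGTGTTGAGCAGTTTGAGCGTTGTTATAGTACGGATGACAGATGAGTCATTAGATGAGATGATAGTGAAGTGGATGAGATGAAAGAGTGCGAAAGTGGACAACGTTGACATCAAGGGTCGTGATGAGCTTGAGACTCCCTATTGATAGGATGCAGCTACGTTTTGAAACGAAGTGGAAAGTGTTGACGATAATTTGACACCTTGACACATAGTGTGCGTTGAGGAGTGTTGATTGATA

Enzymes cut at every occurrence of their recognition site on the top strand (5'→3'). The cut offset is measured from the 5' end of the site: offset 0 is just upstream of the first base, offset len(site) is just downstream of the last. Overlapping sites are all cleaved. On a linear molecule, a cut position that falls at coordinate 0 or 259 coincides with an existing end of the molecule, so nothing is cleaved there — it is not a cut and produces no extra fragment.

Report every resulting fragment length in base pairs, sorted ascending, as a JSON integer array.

Per-enzyme occurrences:
  QalV TTGA/3: at [17, 25, 34, 125, 149, 162, 183, 203, 214, 222, 239, 249, 253] ⇒ [20, 28, 37, 128, 152, 165, 186, 206, 217, 225, 242, 252, 256]
  ZebIV AGTG/4: at [4, 21, 84, 89, 106, 114, 192, 199, 231, 245] ⇒ [8, 25, 88, 93, 110, 118, 196, 203, 235, 249]
  KluIV GATGA/0: at [54, 61, 73, 78, 93, 98, 142] ⇒ [54, 61, 73, 78, 93, 98, 142]

Pooled cuts: [8, 20, 25, 28, 37, 54, 61, 73, 78, 88, 93, 98, 110, 118, 128, 142, 152, 165, 186, 196, 203, 206, 217, 225, 235, 242, 249, 252, 256]

Fragments:
  [0,8): 8 bp
  [8,20): 12 bp
  [20,25): 5 bp
  [25,28): 3 bp
  [28,37): 9 bp
  [37,54): 17 bp
  [54,61): 7 bp
  [61,73): 12 bp
  [73,78): 5 bp
  [78,88): 10 bp
  [88,93): 5 bp
  [93,98): 5 bp
  [98,110): 12 bp
  [110,118): 8 bp
  [118,128): 10 bp
  [128,142): 14 bp
  [142,152): 10 bp
  [152,165): 13 bp
  [165,186): 21 bp
  [186,196): 10 bp
  [196,203): 7 bp
  [203,206): 3 bp
  [206,217): 11 bp
  [217,225): 8 bp
  [225,235): 10 bp
  [235,242): 7 bp
  [242,249): 7 bp
  [249,252): 3 bp
  [252,256): 4 bp
  [256,259): 3 bp

[3,3,3,3,4,5,5,5,5,7,7,7,7,8,8,8,9,10,10,10,10,10,11,12,12,12,13,14,17,21]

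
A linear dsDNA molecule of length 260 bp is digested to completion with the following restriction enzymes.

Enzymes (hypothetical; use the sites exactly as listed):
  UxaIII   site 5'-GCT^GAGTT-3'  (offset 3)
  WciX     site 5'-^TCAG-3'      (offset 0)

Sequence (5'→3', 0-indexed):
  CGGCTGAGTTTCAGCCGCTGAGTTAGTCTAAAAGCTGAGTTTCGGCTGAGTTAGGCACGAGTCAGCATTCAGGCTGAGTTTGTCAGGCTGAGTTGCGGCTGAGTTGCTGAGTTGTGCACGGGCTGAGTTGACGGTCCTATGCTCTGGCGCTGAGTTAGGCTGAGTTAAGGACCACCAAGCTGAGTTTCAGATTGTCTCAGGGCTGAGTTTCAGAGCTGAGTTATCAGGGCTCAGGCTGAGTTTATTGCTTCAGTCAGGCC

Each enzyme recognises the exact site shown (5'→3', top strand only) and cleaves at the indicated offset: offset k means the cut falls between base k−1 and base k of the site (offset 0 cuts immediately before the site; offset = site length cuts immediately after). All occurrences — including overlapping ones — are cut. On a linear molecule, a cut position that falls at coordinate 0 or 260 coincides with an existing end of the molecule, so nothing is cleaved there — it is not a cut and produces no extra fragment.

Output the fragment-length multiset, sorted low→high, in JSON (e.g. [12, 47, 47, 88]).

Per-enzyme occurrences:
  UxaIII GCTGAGTT/3: at [2, 16, 33, 44, 72, 86, 97, 105, 121, 148, 158, 178, 201, 214, 234] ⇒ [5, 19, 36, 47, 75, 89, 100, 108, 124, 151, 161, 181, 204, 217, 237]
  WciX TCAG/0: at [10, 61, 68, 82, 186, 196, 209, 223, 230, 249, 253] ⇒ [10, 61, 68, 82, 186, 196, 209, 223, 230, 249, 253]

Pooled cuts: [5, 10, 19, 36, 47, 61, 68, 75, 82, 89, 100, 108, 124, 151, 161, 181, 186, 196, 204, 209, 217, 223, 230, 237, 249, 253]

Fragment lengths:
  [0,5): 5 bp
  [5,10): 5 bp
  [10,19): 9 bp
  [19,36): 17 bp
  [36,47): 11 bp
  [47,61): 14 bp
  [61,68): 7 bp
  [68,75): 7 bp
  [75,82): 7 bp
  [82,89): 7 bp
  [89,100): 11 bp
  [100,108): 8 bp
  [108,124): 16 bp
  [124,151): 27 bp
  [151,161): 10 bp
  [161,181): 20 bp
  [181,186): 5 bp
  [186,196): 10 bp
  [196,204): 8 bp
  [204,209): 5 bp
  [209,217): 8 bp
  [217,223): 6 bp
  [223,230): 7 bp
  [230,237): 7 bp
  [237,249): 12 bp
  [249,253): 4 bp
  [253,260): 7 bp

[4,5,5,5,5,6,7,7,7,7,7,7,7,8,8,8,9,10,10,11,11,12,14,16,17,20,27]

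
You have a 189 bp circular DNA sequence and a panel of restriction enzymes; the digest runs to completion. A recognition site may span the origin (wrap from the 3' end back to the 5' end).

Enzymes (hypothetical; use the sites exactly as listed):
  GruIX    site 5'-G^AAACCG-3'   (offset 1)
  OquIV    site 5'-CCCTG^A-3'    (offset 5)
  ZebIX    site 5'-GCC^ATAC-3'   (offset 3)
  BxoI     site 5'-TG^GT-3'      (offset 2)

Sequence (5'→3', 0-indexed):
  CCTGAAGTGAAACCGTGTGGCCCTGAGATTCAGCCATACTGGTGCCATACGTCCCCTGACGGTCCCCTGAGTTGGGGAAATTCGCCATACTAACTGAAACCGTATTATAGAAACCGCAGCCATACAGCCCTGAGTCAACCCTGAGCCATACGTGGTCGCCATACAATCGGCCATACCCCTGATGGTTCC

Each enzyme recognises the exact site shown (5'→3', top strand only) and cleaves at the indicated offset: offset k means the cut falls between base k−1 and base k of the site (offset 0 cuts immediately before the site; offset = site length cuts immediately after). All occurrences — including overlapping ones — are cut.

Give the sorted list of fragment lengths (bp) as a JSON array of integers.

[3,4,5,5,6,6,7,9,9,10,10,11,11,11,11,12,12,14,16,17]

Per-enzyme occurrences:
  GruIX GAAACCG/1: at [8, 95, 109] ⇒ [9, 96, 110]
  OquIV CCCTGA/5: at [20, 53, 64, 127, 138, 176, 188] ⇒ [4, 25, 58, 69, 132, 143, 181]
  ZebIX GCCATAC/3: at [32, 43, 83, 118, 144, 157, 169] ⇒ [35, 46, 86, 121, 147, 160, 172]
  BxoI TGGT/2: at [39, 152, 182] ⇒ [41, 154, 184]

Pooled cuts: [4, 9, 25, 35, 41, 46, 58, 69, 86, 96, 110, 121, 132, 143, 147, 154, 160, 172, 181, 184]

Fragment lengths:
  4→9: 5 bp
  9→25: 16 bp
  25→35: 10 bp
  35→41: 6 bp
  41→46: 5 bp
  46→58: 12 bp
  58→69: 11 bp
  69→86: 17 bp
  86→96: 10 bp
  96→110: 14 bp
  110→121: 11 bp
  121→132: 11 bp
  132→143: 11 bp
  143→147: 4 bp
  147→154: 7 bp
  154→160: 6 bp
  160→172: 12 bp
  172→181: 9 bp
  181→184: 3 bp
  184→4 (wrap): 189-184+4 = 9 bp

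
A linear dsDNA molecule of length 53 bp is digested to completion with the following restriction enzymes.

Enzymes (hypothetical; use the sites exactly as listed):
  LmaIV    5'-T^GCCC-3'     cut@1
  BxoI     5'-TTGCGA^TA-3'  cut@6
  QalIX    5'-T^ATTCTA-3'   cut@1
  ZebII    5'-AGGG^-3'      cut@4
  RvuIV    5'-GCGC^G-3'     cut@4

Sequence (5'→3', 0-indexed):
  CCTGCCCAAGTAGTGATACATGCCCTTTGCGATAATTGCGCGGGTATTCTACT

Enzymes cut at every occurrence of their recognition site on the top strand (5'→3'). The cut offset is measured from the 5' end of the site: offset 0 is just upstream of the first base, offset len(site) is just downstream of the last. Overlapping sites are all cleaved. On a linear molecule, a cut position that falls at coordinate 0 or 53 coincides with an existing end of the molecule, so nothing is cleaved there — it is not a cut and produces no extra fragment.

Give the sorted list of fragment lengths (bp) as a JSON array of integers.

Site scan:
  LmaIV TGCCC/1: at [2, 20] ⇒ [3, 21]
  BxoI TTGCGATA/6: at [26] ⇒ [32]
  QalIX TATTCTA/1: at [44] ⇒ [45]
  ZebII (AGGG, off=4): no sites
  RvuIV GCGCG/4: at [37] ⇒ [41]

Pooled cuts: [3, 21, 32, 41, 45]

Fragments:
  [0,3): 3 bp
  [3,21): 18 bp
  [21,32): 11 bp
  [32,41): 9 bp
  [41,45): 4 bp
  [45,53): 8 bp

[3,4,8,9,11,18]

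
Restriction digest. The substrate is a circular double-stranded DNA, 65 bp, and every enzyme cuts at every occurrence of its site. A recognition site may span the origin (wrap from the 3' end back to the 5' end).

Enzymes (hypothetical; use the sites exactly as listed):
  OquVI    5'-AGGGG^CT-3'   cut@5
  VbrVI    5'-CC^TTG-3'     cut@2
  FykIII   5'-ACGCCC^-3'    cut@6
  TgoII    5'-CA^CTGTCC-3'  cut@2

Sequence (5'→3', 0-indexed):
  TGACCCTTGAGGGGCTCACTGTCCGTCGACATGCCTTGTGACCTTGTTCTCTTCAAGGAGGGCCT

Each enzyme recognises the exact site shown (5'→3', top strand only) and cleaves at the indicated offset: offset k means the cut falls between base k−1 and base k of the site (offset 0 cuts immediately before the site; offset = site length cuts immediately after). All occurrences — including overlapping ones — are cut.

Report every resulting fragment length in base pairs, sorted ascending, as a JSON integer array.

[4,7,8,8,17,21]

Site scan:
  OquVI (AGGGGCT, off=5): starts [9] → cuts [14]
  VbrVI (CCTTG, off=2): starts [4, 33, 41, 62] → cuts [6, 35, 43, 64]
  FykIII (ACGCCC, off=6): no sites
  TgoII (CACTGTCC, off=2): starts [16] → cuts [18]

All cut coordinates (distinct, sorted): [6, 14, 18, 35, 43, 64]

Fragments:
  6→14: 8 bp
  14→18: 4 bp
  18→35: 17 bp
  35→43: 8 bp
  43→64: 21 bp
  64→6 (wrap): 65-64+6 = 7 bp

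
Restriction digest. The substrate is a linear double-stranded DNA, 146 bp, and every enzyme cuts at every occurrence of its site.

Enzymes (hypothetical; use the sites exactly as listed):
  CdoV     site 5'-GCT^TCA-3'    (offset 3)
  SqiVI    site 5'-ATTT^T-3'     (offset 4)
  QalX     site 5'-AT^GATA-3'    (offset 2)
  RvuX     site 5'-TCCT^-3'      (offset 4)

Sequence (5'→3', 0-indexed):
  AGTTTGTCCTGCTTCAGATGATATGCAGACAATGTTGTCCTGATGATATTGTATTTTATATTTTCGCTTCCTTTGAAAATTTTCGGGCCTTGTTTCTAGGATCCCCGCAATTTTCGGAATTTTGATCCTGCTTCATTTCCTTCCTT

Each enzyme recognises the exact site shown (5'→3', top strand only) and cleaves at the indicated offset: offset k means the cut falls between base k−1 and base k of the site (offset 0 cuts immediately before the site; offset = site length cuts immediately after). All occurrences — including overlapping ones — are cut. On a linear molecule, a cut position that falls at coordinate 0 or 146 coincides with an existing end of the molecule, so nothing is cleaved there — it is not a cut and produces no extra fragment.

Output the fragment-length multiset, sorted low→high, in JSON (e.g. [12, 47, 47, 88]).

[1,3,3,3,4,6,7,7,9,9,9,10,10,12,22,31]

Scan for sites:
  CdoV (GCTTCA, off=3): starts [10, 129] → cuts [13, 132]
  SqiVI (ATTTT, off=4): starts [52, 59, 78, 109, 118] → cuts [56, 63, 82, 113, 122]
  QalX (ATGATA, off=2): starts [17, 42] → cuts [19, 44]
  RvuX (TCCT, off=4): starts [6, 37, 68, 125, 137, 141] → cuts [10, 41, 72, 129, 141, 145]

Pooled cuts: [10, 13, 19, 41, 44, 56, 63, 72, 82, 113, 122, 129, 132, 141, 145]

Fragments:
  [0,10): 10 bp
  [10,13): 3 bp
  [13,19): 6 bp
  [19,41): 22 bp
  [41,44): 3 bp
  [44,56): 12 bp
  [56,63): 7 bp
  [63,72): 9 bp
  [72,82): 10 bp
  [82,113): 31 bp
  [113,122): 9 bp
  [122,129): 7 bp
  [129,132): 3 bp
  [132,141): 9 bp
  [141,145): 4 bp
  [145,146): 1 bp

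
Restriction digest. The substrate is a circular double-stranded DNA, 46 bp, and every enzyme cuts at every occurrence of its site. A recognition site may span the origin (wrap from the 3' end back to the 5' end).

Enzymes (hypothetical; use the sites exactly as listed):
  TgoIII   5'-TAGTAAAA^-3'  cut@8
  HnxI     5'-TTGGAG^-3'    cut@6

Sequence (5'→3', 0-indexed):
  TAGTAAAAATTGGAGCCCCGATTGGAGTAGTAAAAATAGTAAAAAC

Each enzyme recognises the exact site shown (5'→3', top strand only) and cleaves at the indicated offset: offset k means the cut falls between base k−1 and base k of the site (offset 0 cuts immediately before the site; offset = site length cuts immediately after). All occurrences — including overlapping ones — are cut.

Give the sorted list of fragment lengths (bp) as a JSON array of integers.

[7,8,9,10,12]

Scan for sites:
  TgoIII (TAGTAAAA, off=8): starts [0, 27, 36] → cuts [8, 35, 44]
  HnxI (TTGGAG, off=6): starts [9, 21] → cuts [15, 27]

Pooled cuts: [8, 15, 27, 35, 44]

Fragments:
  8→15: 7 bp
  15→27: 12 bp
  27→35: 8 bp
  35→44: 9 bp
  44→8 (wrap): 46-44+8 = 10 bp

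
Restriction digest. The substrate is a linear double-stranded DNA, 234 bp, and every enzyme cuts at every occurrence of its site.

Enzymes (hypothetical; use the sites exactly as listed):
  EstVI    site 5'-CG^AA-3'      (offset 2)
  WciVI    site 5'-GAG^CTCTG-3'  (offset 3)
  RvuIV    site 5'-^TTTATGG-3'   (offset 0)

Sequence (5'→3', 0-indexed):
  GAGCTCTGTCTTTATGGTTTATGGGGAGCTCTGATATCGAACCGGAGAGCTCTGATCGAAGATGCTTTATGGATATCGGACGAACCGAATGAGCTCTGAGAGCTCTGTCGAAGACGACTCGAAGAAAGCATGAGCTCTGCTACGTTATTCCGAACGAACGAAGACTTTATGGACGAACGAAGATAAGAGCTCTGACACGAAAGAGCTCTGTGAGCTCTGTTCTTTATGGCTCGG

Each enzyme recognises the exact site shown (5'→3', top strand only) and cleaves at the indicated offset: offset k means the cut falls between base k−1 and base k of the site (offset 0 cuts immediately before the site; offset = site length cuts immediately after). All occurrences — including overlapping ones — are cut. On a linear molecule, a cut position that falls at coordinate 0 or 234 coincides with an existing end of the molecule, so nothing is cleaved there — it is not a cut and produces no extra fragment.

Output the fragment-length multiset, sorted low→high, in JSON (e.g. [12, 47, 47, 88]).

[3,4,4,4,5,5,6,6,7,7,7,8,8,9,9,9,10,10,10,10,11,11,11,12,13,17,18]

Per-enzyme occurrences:
  EstVI (CGAA, off=2): starts [37, 56, 80, 85, 108, 119, 150, 154, 158, 173, 177, 197] → cuts [39, 58, 82, 87, 110, 121, 152, 156, 160, 175, 179, 199]
  WciVI (GAGCTCTG, off=3): starts [0, 25, 46, 90, 99, 131, 186, 202, 211] → cuts [3, 28, 49, 93, 102, 134, 189, 205, 214]
  RvuIV (TTTATGG, off=0): starts [10, 17, 65, 165, 222] → cuts [10, 17, 65, 165, 222]

All cut coordinates (distinct, sorted): [3, 10, 17, 28, 39, 49, 58, 65, 82, 87, 93, 102, 110, 121, 134, 152, 156, 160, 165, 175, 179, 189, 199, 205, 214, 222]

Fragment lengths:
  [0,3): 3 bp
  [3,10): 7 bp
  [10,17): 7 bp
  [17,28): 11 bp
  [28,39): 11 bp
  [39,49): 10 bp
  [49,58): 9 bp
  [58,65): 7 bp
  [65,82): 17 bp
  [82,87): 5 bp
  [87,93): 6 bp
  [93,102): 9 bp
  [102,110): 8 bp
  [110,121): 11 bp
  [121,134): 13 bp
  [134,152): 18 bp
  [152,156): 4 bp
  [156,160): 4 bp
  [160,165): 5 bp
  [165,175): 10 bp
  [175,179): 4 bp
  [179,189): 10 bp
  [189,199): 10 bp
  [199,205): 6 bp
  [205,214): 9 bp
  [214,222): 8 bp
  [222,234): 12 bp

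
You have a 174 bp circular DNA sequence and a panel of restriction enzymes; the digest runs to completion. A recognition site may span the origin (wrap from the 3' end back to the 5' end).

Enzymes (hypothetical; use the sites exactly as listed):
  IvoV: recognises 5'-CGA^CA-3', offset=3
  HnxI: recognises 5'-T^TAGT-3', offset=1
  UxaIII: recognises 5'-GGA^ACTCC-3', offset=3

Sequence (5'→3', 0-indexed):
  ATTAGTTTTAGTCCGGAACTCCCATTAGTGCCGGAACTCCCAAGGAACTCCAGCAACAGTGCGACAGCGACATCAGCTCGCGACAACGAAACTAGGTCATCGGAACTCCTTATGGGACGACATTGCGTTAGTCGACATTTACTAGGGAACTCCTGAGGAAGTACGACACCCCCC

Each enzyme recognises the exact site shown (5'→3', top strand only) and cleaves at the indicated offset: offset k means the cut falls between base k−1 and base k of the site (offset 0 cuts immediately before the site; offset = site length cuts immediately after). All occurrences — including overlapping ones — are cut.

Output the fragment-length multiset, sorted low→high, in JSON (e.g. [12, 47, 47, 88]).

[6,6,7,8,8,9,10,10,11,13,13,16,18,18,21]

Per-enzyme occurrences:
  IvoV CGACA/3: at [61, 67, 80, 117, 132, 163] ⇒ [64, 70, 83, 120, 135, 166]
  HnxI TTAGT/1: at [1, 7, 24, 127] ⇒ [2, 8, 25, 128]
  UxaIII GGAACTCC/3: at [14, 32, 43, 101, 145] ⇒ [17, 35, 46, 104, 148]

Pooled cuts: [2, 8, 17, 25, 35, 46, 64, 70, 83, 104, 120, 128, 135, 148, 166]

Fragment lengths:
  2→8: 6 bp
  8→17: 9 bp
  17→25: 8 bp
  25→35: 10 bp
  35→46: 11 bp
  46→64: 18 bp
  64→70: 6 bp
  70→83: 13 bp
  83→104: 21 bp
  104→120: 16 bp
  120→128: 8 bp
  128→135: 7 bp
  135→148: 13 bp
  148→166: 18 bp
  166→2 (wrap): 174-166+2 = 10 bp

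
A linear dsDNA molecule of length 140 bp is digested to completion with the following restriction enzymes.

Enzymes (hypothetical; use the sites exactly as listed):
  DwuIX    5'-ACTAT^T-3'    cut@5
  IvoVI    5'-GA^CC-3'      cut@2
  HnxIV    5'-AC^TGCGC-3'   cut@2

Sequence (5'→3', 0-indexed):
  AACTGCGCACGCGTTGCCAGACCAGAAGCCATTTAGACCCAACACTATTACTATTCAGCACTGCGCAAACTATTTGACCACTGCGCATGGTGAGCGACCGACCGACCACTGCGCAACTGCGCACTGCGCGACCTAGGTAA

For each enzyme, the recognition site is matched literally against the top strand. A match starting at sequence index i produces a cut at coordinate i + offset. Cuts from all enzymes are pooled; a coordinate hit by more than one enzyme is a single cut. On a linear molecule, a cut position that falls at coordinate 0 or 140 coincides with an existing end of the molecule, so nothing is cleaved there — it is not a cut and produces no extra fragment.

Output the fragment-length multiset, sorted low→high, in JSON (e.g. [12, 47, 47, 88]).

Scan for sites:
  DwuIX (ACTATT, off=5): starts [43, 49, 68] → cuts [48, 54, 73]
  IvoVI (GACC, off=2): starts [19, 35, 75, 95, 99, 103, 129] → cuts [21, 37, 77, 97, 101, 105, 131]
  HnxIV (ACTGCGC, off=2): starts [1, 59, 79, 107, 115, 122] → cuts [3, 61, 81, 109, 117, 124]

All cut coordinates (distinct, sorted): [3, 21, 37, 48, 54, 61, 73, 77, 81, 97, 101, 105, 109, 117, 124, 131]

Fragment lengths:
  [0,3): 3 bp
  [3,21): 18 bp
  [21,37): 16 bp
  [37,48): 11 bp
  [48,54): 6 bp
  [54,61): 7 bp
  [61,73): 12 bp
  [73,77): 4 bp
  [77,81): 4 bp
  [81,97): 16 bp
  [97,101): 4 bp
  [101,105): 4 bp
  [105,109): 4 bp
  [109,117): 8 bp
  [117,124): 7 bp
  [124,131): 7 bp
  [131,140): 9 bp

[3,4,4,4,4,4,6,7,7,7,8,9,11,12,16,16,18]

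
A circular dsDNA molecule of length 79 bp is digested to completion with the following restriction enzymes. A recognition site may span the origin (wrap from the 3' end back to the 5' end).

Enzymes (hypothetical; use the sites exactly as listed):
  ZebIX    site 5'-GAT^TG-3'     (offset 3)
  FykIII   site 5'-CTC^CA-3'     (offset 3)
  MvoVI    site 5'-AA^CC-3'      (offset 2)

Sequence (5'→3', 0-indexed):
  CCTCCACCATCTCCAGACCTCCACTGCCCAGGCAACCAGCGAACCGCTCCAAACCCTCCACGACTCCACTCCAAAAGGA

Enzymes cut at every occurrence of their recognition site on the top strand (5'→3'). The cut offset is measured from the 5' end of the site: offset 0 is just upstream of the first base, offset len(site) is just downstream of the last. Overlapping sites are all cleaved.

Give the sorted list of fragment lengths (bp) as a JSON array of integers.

[4,5,5,6,8,8,8,9,12,14]

Scan for sites:
  ZebIX (GATTG, off=3): no sites
  FykIII CTCCA/3: at [1, 10, 18, 46, 55, 63, 68] ⇒ [4, 13, 21, 49, 58, 66, 71]
  MvoVI AACC/2: at [33, 41, 51] ⇒ [35, 43, 53]

All cut coordinates (distinct, sorted): [4, 13, 21, 35, 43, 49, 53, 58, 66, 71]

Fragments:
  4→13: 9 bp
  13→21: 8 bp
  21→35: 14 bp
  35→43: 8 bp
  43→49: 6 bp
  49→53: 4 bp
  53→58: 5 bp
  58→66: 8 bp
  66→71: 5 bp
  71→4 (wrap): 79-71+4 = 12 bp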